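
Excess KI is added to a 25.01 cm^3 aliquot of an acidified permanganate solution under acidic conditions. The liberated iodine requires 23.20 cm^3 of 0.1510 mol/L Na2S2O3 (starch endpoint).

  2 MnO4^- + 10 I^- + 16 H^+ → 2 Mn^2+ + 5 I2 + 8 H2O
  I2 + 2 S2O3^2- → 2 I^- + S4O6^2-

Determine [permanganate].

n(S2O3^2-) = 0.02320 × 0.1510 = 3.503 × 10^-3 mol
n(I2) = n(S2O3^2-)/2 = 1.752 × 10^-3 mol
From the 2:5 ratio, n(MnO4^-) in the aliquot = 2/5 × 1.752 × 10^-3 = 7.006 × 10^-4 mol
[MnO4^-] = 7.006 × 10^-4 / 0.02501 = 0.02801 mol/L

0.02801 mol/L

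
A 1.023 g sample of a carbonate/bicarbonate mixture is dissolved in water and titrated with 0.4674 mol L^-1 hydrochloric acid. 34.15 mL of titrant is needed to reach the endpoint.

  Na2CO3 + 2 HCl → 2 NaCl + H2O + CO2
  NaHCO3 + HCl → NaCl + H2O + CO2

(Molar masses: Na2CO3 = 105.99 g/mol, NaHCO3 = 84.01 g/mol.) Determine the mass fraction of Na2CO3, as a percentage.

53.11 %

n(HCl) = 0.03415 × 0.4674 = 0.01596 mol
Let x = n(Na2CO3), y = n(NaHCO3).
Titrant: 2x + 1y = 0.01596;  mass: 105.99x + 84.01y = 1.023
Solving, x = 5.126 × 10^-3 mol, y = 5.710 × 10^-3 mol
mass of Na2CO3 = 5.126 × 10^-3 × 105.99 = 0.5433 g
% Na2CO3 = 0.5433 / 1.023 × 100 = 53.11 %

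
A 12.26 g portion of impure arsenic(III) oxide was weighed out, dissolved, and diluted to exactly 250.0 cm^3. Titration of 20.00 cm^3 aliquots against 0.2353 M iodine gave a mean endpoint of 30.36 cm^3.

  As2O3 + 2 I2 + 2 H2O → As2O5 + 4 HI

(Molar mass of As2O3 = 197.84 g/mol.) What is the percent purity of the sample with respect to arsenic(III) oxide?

72.05 %

n(I2) per titration = 0.03036 × 0.2353 = 7.144 × 10^-3 mol
From the 1:2 ratio, n(As2O3) in each aliquot = 1/2 × 7.144 × 10^-3 = 3.572 × 10^-3 mol
n(As2O3) in the whole flask = 3.572 × 10^-3 × 250.0/20.00 = 0.04465 mol
mass of As2O3 = 0.04465 × 197.84 = 8.833 g
% As2O3 = 8.833 / 12.26 × 100 = 72.05 %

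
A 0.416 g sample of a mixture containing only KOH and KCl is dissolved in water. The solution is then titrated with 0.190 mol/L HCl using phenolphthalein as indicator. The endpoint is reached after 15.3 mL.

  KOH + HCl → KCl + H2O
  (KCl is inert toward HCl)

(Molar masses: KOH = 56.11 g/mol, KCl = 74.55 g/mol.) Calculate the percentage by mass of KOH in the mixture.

39.2 %

n(HCl) = 0.0153 × 0.190 = 2.91 × 10^-3 mol
Let x = n(KOH), y = n(KCl).
Titrant: 1x = 2.91 × 10^-3;  mass: 56.11x + 74.55y = 0.416
Solving, x = 2.91 × 10^-3 mol, y = 3.39 × 10^-3 mol
mass of KOH = 2.91 × 10^-3 × 56.11 = 0.163 g
% KOH = 0.163 / 0.416 × 100 = 39.2 %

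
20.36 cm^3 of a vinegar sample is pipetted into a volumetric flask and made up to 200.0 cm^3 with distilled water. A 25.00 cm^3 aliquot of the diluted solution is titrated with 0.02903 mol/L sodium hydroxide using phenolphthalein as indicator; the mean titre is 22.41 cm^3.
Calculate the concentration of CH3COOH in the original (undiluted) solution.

0.2556 mol/L

CH3COOH + NaOH → CH3COONa + H2O
n(NaOH) = 0.02241 × 0.02903 = 6.506 × 10^-4 mol
n(CH3COOH) in the aliquot = 6.506 × 10^-4 mol (1:1 ratio)
[CH3COOH]_dilute = 6.506 × 10^-4 / 0.02500 = 0.02602 mol/L
Dilution factor = 200.0 / 20.36 = 9.823
[CH3COOH]_stock = 0.02602 × 9.823 = 0.2556 mol/L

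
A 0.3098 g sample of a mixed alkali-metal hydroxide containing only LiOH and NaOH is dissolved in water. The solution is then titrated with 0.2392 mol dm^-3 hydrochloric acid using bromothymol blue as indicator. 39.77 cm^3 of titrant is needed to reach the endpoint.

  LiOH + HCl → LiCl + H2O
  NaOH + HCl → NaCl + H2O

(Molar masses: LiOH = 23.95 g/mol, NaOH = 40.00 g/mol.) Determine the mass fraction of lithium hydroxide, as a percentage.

n(HCl) = 0.03977 × 0.2392 = 9.513 × 10^-3 mol
Let x = n(LiOH), y = n(NaOH).
Titrant: 1x + 1y = 9.513 × 10^-3;  mass: 23.95x + 40.00y = 0.3098
Solving, x = 4.406 × 10^-3 mol, y = 5.107 × 10^-3 mol
mass of LiOH = 4.406 × 10^-3 × 23.95 = 0.1055 g
% LiOH = 0.1055 / 0.3098 × 100 = 34.06 %

34.06 %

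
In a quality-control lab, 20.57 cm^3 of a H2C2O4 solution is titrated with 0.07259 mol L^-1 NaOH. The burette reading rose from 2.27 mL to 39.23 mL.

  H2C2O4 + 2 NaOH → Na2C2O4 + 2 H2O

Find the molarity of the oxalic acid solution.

0.06521 mol/L

n(NaOH) = 0.03696 L × 0.07259 mol/L = 2.683 × 10^-3 mol
From the 1:2 mole ratio, n(H2C2O4) = 1/2 × 2.683 × 10^-3 = 1.341 × 10^-3 mol
[H2C2O4] = 1.341 × 10^-3 mol / 0.02057 L = 0.06521 mol/L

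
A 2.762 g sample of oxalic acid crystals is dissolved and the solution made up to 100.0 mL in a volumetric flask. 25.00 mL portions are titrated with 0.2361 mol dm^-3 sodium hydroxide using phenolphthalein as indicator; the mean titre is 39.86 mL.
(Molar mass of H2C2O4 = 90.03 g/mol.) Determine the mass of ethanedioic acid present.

1.695 g

H2C2O4 + 2 NaOH → Na2C2O4 + 2 H2O
n(NaOH) per titration = 0.03986 × 0.2361 = 9.411 × 10^-3 mol
From the 1:2 ratio, n(H2C2O4) in each aliquot = 1/2 × 9.411 × 10^-3 = 4.705 × 10^-3 mol
n(H2C2O4) in the whole flask = 4.705 × 10^-3 × 100.0/25.00 = 0.01882 mol
mass of H2C2O4 = 0.01882 × 90.03 = 1.695 g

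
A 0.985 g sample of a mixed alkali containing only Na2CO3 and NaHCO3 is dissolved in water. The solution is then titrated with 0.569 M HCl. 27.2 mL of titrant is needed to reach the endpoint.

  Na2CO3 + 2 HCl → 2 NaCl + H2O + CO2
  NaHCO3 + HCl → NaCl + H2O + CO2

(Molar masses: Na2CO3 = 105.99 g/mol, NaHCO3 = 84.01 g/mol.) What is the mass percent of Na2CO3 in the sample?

54.7 %

n(HCl) = 0.0272 × 0.569 = 0.0155 mol
Let x = n(Na2CO3), y = n(NaHCO3).
Titrant: 2x + 1y = 0.0155;  mass: 105.99x + 84.01y = 0.985
Solving, x = 5.08 × 10^-3 mol, y = 5.31 × 10^-3 mol
mass of Na2CO3 = 5.08 × 10^-3 × 105.99 = 0.539 g
% Na2CO3 = 0.539 / 0.985 × 100 = 54.7 %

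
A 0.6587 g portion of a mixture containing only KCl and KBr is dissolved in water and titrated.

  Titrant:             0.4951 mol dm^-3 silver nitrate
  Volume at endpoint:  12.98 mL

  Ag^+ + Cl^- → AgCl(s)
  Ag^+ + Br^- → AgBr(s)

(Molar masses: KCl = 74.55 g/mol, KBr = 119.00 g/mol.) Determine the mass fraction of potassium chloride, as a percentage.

n(AgNO3) = 0.01298 × 0.4951 = 6.426 × 10^-3 mol
Let x = n(KCl), y = n(KBr).
Titrant: 1x + 1y = 6.426 × 10^-3;  mass: 74.55x + 119.00y = 0.6587
Solving, x = 2.386 × 10^-3 mol, y = 4.041 × 10^-3 mol
mass of KCl = 2.386 × 10^-3 × 74.55 = 0.1778 g
% KCl = 0.1778 / 0.6587 × 100 = 27.00 %

27.00 %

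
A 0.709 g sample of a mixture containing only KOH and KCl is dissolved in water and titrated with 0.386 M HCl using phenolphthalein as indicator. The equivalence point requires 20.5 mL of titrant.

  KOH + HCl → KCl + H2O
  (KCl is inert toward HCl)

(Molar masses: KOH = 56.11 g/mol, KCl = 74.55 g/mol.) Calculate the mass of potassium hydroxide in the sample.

0.444 g

n(HCl) = 0.0205 × 0.386 = 7.91 × 10^-3 mol
Let x = n(KOH), y = n(KCl).
Titrant: 1x = 7.91 × 10^-3;  mass: 56.11x + 74.55y = 0.709
Solving, x = 7.91 × 10^-3 mol, y = 3.55 × 10^-3 mol
mass of KOH = 7.91 × 10^-3 × 56.11 = 0.444 g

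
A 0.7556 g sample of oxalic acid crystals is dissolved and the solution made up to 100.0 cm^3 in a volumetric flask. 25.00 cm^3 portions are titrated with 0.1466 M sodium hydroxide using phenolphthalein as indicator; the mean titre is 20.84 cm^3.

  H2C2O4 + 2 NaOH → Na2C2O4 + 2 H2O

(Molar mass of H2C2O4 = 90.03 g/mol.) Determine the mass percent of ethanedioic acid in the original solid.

n(NaOH) per titration = 0.02084 × 0.1466 = 3.055 × 10^-3 mol
From the 1:2 ratio, n(H2C2O4) in each aliquot = 1/2 × 3.055 × 10^-3 = 1.528 × 10^-3 mol
n(H2C2O4) in the whole flask = 1.528 × 10^-3 × 100.0/25.00 = 6.110 × 10^-3 mol
mass of H2C2O4 = 6.110 × 10^-3 × 90.03 = 0.5501 g
% H2C2O4 = 0.5501 / 0.7556 × 100 = 72.80 %

72.80 %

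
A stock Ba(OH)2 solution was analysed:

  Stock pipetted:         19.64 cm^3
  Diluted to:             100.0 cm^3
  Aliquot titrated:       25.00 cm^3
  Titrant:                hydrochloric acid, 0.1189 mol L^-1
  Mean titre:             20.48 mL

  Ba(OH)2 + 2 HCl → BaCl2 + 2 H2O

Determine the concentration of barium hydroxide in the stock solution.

0.2480 mol/L

n(HCl) = 0.02048 × 0.1189 = 2.435 × 10^-3 mol
From the 1:2 ratio, n(Ba(OH)2) in the aliquot = 1/2 × 2.435 × 10^-3 = 1.218 × 10^-3 mol
[Ba(OH)2]_dilute = 1.218 × 10^-3 / 0.02500 = 0.04870 mol/L
Dilution factor = 100.0 / 19.64 = 5.092
[Ba(OH)2]_stock = 0.04870 × 5.092 = 0.2480 mol/L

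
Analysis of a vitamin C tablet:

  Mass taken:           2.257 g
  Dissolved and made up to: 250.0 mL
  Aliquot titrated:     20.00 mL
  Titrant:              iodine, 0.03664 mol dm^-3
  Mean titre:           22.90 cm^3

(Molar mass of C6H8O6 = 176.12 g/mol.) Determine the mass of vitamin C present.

1.847 g

C6H8O6 + I2 → C6H6O6 + 2 HI
n(I2) per titration = 0.02290 × 0.03664 = 8.391 × 10^-4 mol
n(C6H8O6) in each aliquot = 8.391 × 10^-4 mol (1:1 ratio)
n(C6H8O6) in the whole flask = 8.391 × 10^-4 × 250.0/20.00 = 0.01049 mol
mass of C6H8O6 = 0.01049 × 176.12 = 1.847 g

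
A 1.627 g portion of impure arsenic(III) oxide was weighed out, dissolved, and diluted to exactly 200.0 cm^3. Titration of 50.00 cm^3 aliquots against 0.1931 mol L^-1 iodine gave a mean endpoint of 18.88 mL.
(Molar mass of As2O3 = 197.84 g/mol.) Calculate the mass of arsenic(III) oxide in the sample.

As2O3 + 2 I2 + 2 H2O → As2O5 + 4 HI
n(I2) per titration = 0.01888 × 0.1931 = 3.646 × 10^-3 mol
From the 1:2 ratio, n(As2O3) in each aliquot = 1/2 × 3.646 × 10^-3 = 1.823 × 10^-3 mol
n(As2O3) in the whole flask = 1.823 × 10^-3 × 200.0/50.00 = 7.291 × 10^-3 mol
mass of As2O3 = 7.291 × 10^-3 × 197.84 = 1.443 g

1.443 g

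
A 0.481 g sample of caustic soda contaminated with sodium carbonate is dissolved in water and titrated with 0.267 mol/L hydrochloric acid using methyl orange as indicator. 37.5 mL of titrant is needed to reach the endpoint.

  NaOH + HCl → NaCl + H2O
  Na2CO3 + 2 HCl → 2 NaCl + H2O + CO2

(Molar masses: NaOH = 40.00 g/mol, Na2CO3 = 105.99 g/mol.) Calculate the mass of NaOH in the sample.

n(HCl) = 0.0375 × 0.267 = 0.0100 mol
Let x = n(NaOH), y = n(Na2CO3).
Titrant: 1x + 2y = 0.0100;  mass: 40.00x + 105.99y = 0.481
Solving, x = 3.82 × 10^-3 mol, y = 3.10 × 10^-3 mol
mass of NaOH = 3.82 × 10^-3 × 40.00 = 0.153 g

0.153 g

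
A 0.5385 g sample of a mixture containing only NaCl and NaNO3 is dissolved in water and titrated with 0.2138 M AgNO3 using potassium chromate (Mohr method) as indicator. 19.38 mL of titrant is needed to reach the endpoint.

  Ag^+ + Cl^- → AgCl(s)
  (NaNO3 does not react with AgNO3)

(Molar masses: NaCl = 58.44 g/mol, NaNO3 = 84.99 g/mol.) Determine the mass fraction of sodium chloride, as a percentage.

44.97 %

n(AgNO3) = 0.01938 × 0.2138 = 4.143 × 10^-3 mol
Let x = n(NaCl), y = n(NaNO3).
Titrant: 1x = 4.143 × 10^-3;  mass: 58.44x + 84.99y = 0.5385
Solving, x = 4.143 × 10^-3 mol, y = 3.487 × 10^-3 mol
mass of NaCl = 4.143 × 10^-3 × 58.44 = 0.2421 g
% NaCl = 0.2421 / 0.5385 × 100 = 44.97 %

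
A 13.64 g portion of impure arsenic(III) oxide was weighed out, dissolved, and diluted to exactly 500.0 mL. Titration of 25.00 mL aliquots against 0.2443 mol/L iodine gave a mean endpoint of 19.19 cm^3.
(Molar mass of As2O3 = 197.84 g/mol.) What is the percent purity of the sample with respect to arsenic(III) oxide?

As2O3 + 2 I2 + 2 H2O → As2O5 + 4 HI
n(I2) per titration = 0.01919 × 0.2443 = 4.688 × 10^-3 mol
From the 1:2 ratio, n(As2O3) in each aliquot = 1/2 × 4.688 × 10^-3 = 2.344 × 10^-3 mol
n(As2O3) in the whole flask = 2.344 × 10^-3 × 500.0/25.00 = 0.04688 mol
mass of As2O3 = 0.04688 × 197.84 = 9.275 g
% As2O3 = 9.275 / 13.64 × 100 = 68.00 %

68.00 %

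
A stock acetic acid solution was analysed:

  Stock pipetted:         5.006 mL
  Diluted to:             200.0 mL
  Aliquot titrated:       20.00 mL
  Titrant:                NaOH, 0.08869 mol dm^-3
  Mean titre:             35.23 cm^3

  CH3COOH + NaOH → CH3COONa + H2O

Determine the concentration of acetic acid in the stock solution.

n(NaOH) = 0.03523 × 0.08869 = 3.125 × 10^-3 mol
n(CH3COOH) in the aliquot = 3.125 × 10^-3 mol (1:1 ratio)
[CH3COOH]_dilute = 3.125 × 10^-3 / 0.02000 = 0.1562 mol/L
Dilution factor = 200.0 / 5.006 = 39.95
[CH3COOH]_stock = 0.1562 × 39.95 = 6.242 mol/L

6.242 mol/L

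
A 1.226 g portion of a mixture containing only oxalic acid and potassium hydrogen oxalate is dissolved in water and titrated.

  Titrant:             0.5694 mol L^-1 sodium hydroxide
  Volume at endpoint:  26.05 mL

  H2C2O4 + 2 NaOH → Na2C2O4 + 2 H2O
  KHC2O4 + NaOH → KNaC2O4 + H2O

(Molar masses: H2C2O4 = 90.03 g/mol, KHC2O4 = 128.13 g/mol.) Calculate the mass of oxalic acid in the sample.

0.3653 g

n(NaOH) = 0.02605 × 0.5694 = 0.01483 mol
Let x = n(H2C2O4), y = n(KHC2O4).
Titrant: 2x + 1y = 0.01483;  mass: 90.03x + 128.13y = 1.226
Solving, x = 4.058 × 10^-3 mol, y = 6.717 × 10^-3 mol
mass of H2C2O4 = 4.058 × 10^-3 × 90.03 = 0.3653 g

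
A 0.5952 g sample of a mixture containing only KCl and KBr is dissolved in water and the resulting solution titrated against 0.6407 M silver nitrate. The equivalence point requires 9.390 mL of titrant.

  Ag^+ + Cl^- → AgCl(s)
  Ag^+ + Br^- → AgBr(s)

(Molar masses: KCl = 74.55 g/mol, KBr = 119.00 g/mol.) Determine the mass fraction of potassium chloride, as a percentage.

34.02 %

n(AgNO3) = 0.009390 × 0.6407 = 6.016 × 10^-3 mol
Let x = n(KCl), y = n(KBr).
Titrant: 1x + 1y = 6.016 × 10^-3;  mass: 74.55x + 119.00y = 0.5952
Solving, x = 2.716 × 10^-3 mol, y = 3.300 × 10^-3 mol
mass of KCl = 2.716 × 10^-3 × 74.55 = 0.2025 g
% KCl = 0.2025 / 0.5952 × 100 = 34.02 %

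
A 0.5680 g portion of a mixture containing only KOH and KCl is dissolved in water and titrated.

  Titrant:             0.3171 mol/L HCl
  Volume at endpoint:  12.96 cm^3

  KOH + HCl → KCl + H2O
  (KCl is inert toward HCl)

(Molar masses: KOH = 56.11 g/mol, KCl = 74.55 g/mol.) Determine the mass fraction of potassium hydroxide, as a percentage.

n(HCl) = 0.01296 × 0.3171 = 4.110 × 10^-3 mol
Let x = n(KOH), y = n(KCl).
Titrant: 1x = 4.110 × 10^-3;  mass: 56.11x + 74.55y = 0.5680
Solving, x = 4.110 × 10^-3 mol, y = 4.526 × 10^-3 mol
mass of KOH = 4.110 × 10^-3 × 56.11 = 0.2306 g
% KOH = 0.2306 / 0.5680 × 100 = 40.60 %

40.60 %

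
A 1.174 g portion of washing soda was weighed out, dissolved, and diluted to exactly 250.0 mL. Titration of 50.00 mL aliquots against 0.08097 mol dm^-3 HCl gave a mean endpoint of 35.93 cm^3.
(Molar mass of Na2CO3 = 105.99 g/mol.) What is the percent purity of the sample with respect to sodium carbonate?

65.66 %

Na2CO3 + 2 HCl → 2 NaCl + H2O + CO2
n(HCl) per titration = 0.03593 × 0.08097 = 2.909 × 10^-3 mol
From the 1:2 ratio, n(Na2CO3) in each aliquot = 1/2 × 2.909 × 10^-3 = 1.455 × 10^-3 mol
n(Na2CO3) in the whole flask = 1.455 × 10^-3 × 250.0/50.00 = 7.273 × 10^-3 mol
mass of Na2CO3 = 7.273 × 10^-3 × 105.99 = 0.7709 g
% Na2CO3 = 0.7709 / 1.174 × 100 = 65.66 %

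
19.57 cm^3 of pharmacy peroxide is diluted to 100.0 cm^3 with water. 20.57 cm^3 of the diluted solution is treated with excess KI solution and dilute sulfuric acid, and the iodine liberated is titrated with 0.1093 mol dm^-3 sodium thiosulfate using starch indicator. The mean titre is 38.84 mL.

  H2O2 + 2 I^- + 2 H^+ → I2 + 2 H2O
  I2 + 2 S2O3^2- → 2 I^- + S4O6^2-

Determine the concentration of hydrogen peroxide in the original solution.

0.5273 mol/L

n(S2O3^2-) = 0.03884 × 0.1093 = 4.245 × 10^-3 mol
n(I2) = n(S2O3^2-)/2 = 2.123 × 10^-3 mol
n(H2O2) in the aliquot = 2.123 × 10^-3 mol (1:1 ratio)
[H2O2]_dilute = 2.123 × 10^-3 / 0.02057 = 0.1032 mol/L
[H2O2]_original = 0.1032 × 100.0/19.57 = 0.5273 mol/L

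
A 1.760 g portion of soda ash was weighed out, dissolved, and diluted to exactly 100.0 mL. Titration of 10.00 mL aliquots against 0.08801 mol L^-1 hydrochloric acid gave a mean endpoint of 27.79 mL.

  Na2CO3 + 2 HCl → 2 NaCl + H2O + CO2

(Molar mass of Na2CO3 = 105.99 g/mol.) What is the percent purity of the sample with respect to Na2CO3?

n(HCl) per titration = 0.02779 × 0.08801 = 2.446 × 10^-3 mol
From the 1:2 ratio, n(Na2CO3) in each aliquot = 1/2 × 2.446 × 10^-3 = 1.223 × 10^-3 mol
n(Na2CO3) in the whole flask = 1.223 × 10^-3 × 100.0/10.00 = 0.01223 mol
mass of Na2CO3 = 0.01223 × 105.99 = 1.296 g
% Na2CO3 = 1.296 / 1.760 × 100 = 73.64 %

73.64 %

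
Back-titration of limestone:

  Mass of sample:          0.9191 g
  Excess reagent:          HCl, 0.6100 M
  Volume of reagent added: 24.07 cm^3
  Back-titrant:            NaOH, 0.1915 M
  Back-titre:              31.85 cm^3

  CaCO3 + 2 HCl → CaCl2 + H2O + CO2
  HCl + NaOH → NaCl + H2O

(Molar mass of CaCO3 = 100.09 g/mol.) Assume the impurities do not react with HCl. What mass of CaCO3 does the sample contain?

0.4296 g

n(HCl) added = 0.02407 × 0.6100 = 0.01468 mol
n(NaOH) used in back-titration = 0.03185 × 0.1915 = 6.099 × 10^-3 mol
n(HCl) left over = 6.099 × 10^-3 mol (1:1 ratio)
n(HCl) consumed by analyte = 0.01468 − 6.099 × 10^-3 = 8.583 × 10^-3 mol
From the 1:2 ratio, n(CaCO3) = 1/2 × 8.583 × 10^-3 = 4.292 × 10^-3 mol
mass of CaCO3 = 4.292 × 10^-3 × 100.09 = 0.4296 g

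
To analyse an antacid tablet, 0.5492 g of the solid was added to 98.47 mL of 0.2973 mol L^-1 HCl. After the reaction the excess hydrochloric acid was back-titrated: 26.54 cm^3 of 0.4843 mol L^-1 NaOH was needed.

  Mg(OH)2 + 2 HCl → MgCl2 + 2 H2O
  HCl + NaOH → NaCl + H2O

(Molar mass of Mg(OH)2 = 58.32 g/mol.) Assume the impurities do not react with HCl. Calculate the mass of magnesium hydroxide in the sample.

n(HCl) added = 0.09847 × 0.2973 = 0.02928 mol
n(NaOH) used in back-titration = 0.02654 × 0.4843 = 0.01285 mol
n(HCl) left over = 0.01285 mol (1:1 ratio)
n(HCl) consumed by analyte = 0.02928 − 0.01285 = 0.01642 mol
From the 1:2 ratio, n(Mg(OH)2) = 1/2 × 0.01642 = 8.211 × 10^-3 mol
mass of Mg(OH)2 = 8.211 × 10^-3 × 58.32 = 0.4789 g

0.4789 g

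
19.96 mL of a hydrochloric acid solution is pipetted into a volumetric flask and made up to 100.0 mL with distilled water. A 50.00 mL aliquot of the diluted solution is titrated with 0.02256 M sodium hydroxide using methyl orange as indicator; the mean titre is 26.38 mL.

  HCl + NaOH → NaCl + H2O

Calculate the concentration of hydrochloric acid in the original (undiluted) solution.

0.05963 M

n(NaOH) = 0.02638 × 0.02256 = 5.951 × 10^-4 mol
n(HCl) in the aliquot = 5.951 × 10^-4 mol (1:1 ratio)
[HCl]_dilute = 5.951 × 10^-4 / 0.05000 = 0.01190 mol/L
Dilution factor = 100.0 / 19.96 = 5.010
[HCl]_stock = 0.01190 × 5.010 = 0.05963 mol/L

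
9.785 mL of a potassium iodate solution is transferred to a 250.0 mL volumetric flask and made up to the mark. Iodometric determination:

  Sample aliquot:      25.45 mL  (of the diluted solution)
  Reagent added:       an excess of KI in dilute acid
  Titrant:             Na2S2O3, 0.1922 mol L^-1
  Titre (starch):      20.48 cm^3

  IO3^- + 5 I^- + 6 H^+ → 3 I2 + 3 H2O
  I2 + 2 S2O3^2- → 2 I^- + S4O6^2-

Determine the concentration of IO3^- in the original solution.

n(S2O3^2-) = 0.02048 × 0.1922 = 3.936 × 10^-3 mol
n(I2) = n(S2O3^2-)/2 = 1.968 × 10^-3 mol
From the 1:3 ratio, n(IO3^-) in the aliquot = 1/3 × 1.968 × 10^-3 = 6.560 × 10^-4 mol
[IO3^-]_dilute = 6.560 × 10^-4 / 0.02545 = 0.02578 mol/L
[IO3^-]_original = 0.02578 × 250.0/9.785 = 0.6586 mol/L

0.6586 mol/L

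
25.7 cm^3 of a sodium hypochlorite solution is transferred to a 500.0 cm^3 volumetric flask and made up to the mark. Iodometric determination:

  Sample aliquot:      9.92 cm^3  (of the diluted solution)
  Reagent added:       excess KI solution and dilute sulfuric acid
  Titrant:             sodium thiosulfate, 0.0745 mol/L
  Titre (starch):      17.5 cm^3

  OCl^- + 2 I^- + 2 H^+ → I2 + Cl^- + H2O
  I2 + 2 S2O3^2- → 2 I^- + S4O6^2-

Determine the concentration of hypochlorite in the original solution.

n(S2O3^2-) = 0.0175 × 0.0745 = 1.30 × 10^-3 mol
n(I2) = n(S2O3^2-)/2 = 6.52 × 10^-4 mol
n(OCl^-) in the aliquot = 6.52 × 10^-4 mol (1:1 ratio)
[OCl^-]_dilute = 6.52 × 10^-4 / 0.00992 = 0.0657 mol/L
[OCl^-]_original = 0.0657 × 500.0/25.7 = 1.28 mol/L

1.28 mol/L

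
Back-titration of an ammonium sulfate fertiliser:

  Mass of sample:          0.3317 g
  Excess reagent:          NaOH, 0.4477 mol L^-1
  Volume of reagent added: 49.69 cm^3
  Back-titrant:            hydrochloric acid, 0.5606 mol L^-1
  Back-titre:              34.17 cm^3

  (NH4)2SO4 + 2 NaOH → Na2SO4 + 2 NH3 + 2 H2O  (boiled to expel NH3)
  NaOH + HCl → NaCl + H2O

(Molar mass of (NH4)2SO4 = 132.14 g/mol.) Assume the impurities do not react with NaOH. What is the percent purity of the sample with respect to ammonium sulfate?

61.56 %

n(NaOH) added = 0.04969 × 0.4477 = 0.02225 mol
n(HCl) used in back-titration = 0.03417 × 0.5606 = 0.01916 mol
n(NaOH) left over = 0.01916 mol (1:1 ratio)
n(NaOH) consumed by analyte = 0.02225 − 0.01916 = 3.091 × 10^-3 mol
From the 1:2 ratio, n((NH4)2SO4) = 1/2 × 3.091 × 10^-3 = 1.545 × 10^-3 mol
mass of (NH4)2SO4 = 1.545 × 10^-3 × 132.14 = 0.2042 g
% (NH4)2SO4 = 0.2042 / 0.3317 × 100 = 61.56 %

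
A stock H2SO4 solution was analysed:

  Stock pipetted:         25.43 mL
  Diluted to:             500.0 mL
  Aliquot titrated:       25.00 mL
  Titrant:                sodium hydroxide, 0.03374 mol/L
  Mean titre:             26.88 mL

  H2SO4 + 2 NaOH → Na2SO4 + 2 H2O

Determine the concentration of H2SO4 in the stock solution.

0.3566 mol/L

n(NaOH) = 0.02688 × 0.03374 = 9.069 × 10^-4 mol
From the 1:2 ratio, n(H2SO4) in the aliquot = 1/2 × 9.069 × 10^-4 = 4.535 × 10^-4 mol
[H2SO4]_dilute = 4.535 × 10^-4 / 0.02500 = 0.01814 mol/L
Dilution factor = 500.0 / 25.43 = 19.66
[H2SO4]_stock = 0.01814 × 19.66 = 0.3566 mol/L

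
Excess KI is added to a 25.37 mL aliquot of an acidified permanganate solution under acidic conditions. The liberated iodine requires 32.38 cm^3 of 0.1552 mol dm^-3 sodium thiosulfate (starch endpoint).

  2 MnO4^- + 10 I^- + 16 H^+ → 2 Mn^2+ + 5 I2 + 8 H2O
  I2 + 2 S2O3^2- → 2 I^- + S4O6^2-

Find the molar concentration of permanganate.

0.03962 mol/L

n(S2O3^2-) = 0.03238 × 0.1552 = 5.025 × 10^-3 mol
n(I2) = n(S2O3^2-)/2 = 2.513 × 10^-3 mol
From the 2:5 ratio, n(MnO4^-) in the aliquot = 2/5 × 2.513 × 10^-3 = 1.005 × 10^-3 mol
[MnO4^-] = 1.005 × 10^-3 / 0.02537 = 0.03962 mol/L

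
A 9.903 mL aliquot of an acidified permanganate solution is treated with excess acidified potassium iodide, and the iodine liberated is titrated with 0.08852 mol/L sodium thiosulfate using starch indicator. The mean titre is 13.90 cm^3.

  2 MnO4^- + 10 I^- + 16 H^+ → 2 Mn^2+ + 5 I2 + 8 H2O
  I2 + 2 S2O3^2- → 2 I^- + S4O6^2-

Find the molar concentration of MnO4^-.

n(S2O3^2-) = 0.01390 × 0.08852 = 1.230 × 10^-3 mol
n(I2) = n(S2O3^2-)/2 = 6.152 × 10^-4 mol
From the 2:5 ratio, n(MnO4^-) in the aliquot = 2/5 × 6.152 × 10^-4 = 2.461 × 10^-4 mol
[MnO4^-] = 2.461 × 10^-4 / 0.009903 = 0.02485 mol/L

0.02485 mol/L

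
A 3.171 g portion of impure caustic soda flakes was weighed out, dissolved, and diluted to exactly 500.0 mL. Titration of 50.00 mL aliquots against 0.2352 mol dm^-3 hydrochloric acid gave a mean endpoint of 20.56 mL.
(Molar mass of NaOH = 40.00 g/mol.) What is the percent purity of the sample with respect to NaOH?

NaOH + HCl → NaCl + H2O
n(HCl) per titration = 0.02056 × 0.2352 = 4.836 × 10^-3 mol
n(NaOH) in each aliquot = 4.836 × 10^-3 mol (1:1 ratio)
n(NaOH) in the whole flask = 4.836 × 10^-3 × 500.0/50.00 = 0.04836 mol
mass of NaOH = 0.04836 × 40.00 = 1.934 g
% NaOH = 1.934 / 3.171 × 100 = 61.00 %

61.00 %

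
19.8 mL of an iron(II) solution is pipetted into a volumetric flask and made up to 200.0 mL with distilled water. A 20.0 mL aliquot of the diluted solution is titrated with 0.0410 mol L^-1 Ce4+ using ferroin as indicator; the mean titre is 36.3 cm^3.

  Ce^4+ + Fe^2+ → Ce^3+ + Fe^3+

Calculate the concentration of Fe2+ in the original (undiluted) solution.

n(Ce4+) = 0.0363 × 0.0410 = 1.49 × 10^-3 mol
n(Fe2+) in the aliquot = 1.49 × 10^-3 mol (1:1 ratio)
[Fe2+]_dilute = 1.49 × 10^-3 / 0.0200 = 0.0744 mol/L
Dilution factor = 200.0 / 19.8 = 10.10
[Fe2+]_stock = 0.0744 × 10.10 = 0.752 mol/L

0.752 mol/L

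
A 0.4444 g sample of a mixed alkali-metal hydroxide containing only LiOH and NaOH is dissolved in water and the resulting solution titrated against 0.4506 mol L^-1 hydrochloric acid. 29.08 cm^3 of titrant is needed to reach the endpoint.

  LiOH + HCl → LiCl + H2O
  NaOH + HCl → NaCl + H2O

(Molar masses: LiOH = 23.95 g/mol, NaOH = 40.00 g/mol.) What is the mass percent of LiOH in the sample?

n(HCl) = 0.02908 × 0.4506 = 0.01310 mol
Let x = n(LiOH), y = n(NaOH).
Titrant: 1x + 1y = 0.01310;  mass: 23.95x + 40.00y = 0.4444
Solving, x = 4.968 × 10^-3 mol, y = 8.135 × 10^-3 mol
mass of LiOH = 4.968 × 10^-3 × 23.95 = 0.1190 g
% LiOH = 0.1190 / 0.4444 × 100 = 26.77 %

26.77 %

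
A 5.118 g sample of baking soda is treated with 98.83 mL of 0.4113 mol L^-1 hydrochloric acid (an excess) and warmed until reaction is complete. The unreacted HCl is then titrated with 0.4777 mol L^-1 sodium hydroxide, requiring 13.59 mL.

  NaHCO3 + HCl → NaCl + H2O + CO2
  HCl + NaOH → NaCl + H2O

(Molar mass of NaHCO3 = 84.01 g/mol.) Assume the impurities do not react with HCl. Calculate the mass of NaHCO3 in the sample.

2.870 g

n(HCl) added = 0.09883 × 0.4113 = 0.04065 mol
n(NaOH) used in back-titration = 0.01359 × 0.4777 = 6.492 × 10^-3 mol
n(HCl) left over = 6.492 × 10^-3 mol (1:1 ratio)
n(HCl) consumed by analyte = 0.04065 − 6.492 × 10^-3 = 0.03416 mol
n(NaHCO3) = 0.03416 mol (1:1 ratio)
mass of NaHCO3 = 0.03416 × 84.01 = 2.870 g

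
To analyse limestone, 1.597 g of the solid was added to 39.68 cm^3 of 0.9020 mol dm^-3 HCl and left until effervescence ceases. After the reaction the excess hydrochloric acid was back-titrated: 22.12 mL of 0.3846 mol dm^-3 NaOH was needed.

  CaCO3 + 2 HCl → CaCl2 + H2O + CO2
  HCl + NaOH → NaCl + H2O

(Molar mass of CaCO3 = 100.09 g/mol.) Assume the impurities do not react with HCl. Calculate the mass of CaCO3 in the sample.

1.365 g

n(HCl) added = 0.03968 × 0.9020 = 0.03579 mol
n(NaOH) used in back-titration = 0.02212 × 0.3846 = 8.507 × 10^-3 mol
n(HCl) left over = 8.507 × 10^-3 mol (1:1 ratio)
n(HCl) consumed by analyte = 0.03579 − 8.507 × 10^-3 = 0.02728 mol
From the 1:2 ratio, n(CaCO3) = 1/2 × 0.02728 = 0.01364 mol
mass of CaCO3 = 0.01364 × 100.09 = 1.365 g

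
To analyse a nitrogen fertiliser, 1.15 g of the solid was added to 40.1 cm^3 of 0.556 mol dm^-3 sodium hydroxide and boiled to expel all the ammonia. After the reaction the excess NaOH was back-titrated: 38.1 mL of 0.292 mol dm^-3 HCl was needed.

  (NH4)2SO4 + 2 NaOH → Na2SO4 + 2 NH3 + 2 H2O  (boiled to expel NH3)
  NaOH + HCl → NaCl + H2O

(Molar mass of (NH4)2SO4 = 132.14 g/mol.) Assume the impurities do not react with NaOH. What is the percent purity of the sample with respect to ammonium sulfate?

64.2 %

n(NaOH) added = 0.0401 × 0.556 = 0.0223 mol
n(HCl) used in back-titration = 0.0381 × 0.292 = 0.0111 mol
n(NaOH) left over = 0.0111 mol (1:1 ratio)
n(NaOH) consumed by analyte = 0.0223 − 0.0111 = 0.0112 mol
From the 1:2 ratio, n((NH4)2SO4) = 1/2 × 0.0112 = 5.59 × 10^-3 mol
mass of (NH4)2SO4 = 5.59 × 10^-3 × 132.14 = 0.738 g
% (NH4)2SO4 = 0.738 / 1.15 × 100 = 64.2 %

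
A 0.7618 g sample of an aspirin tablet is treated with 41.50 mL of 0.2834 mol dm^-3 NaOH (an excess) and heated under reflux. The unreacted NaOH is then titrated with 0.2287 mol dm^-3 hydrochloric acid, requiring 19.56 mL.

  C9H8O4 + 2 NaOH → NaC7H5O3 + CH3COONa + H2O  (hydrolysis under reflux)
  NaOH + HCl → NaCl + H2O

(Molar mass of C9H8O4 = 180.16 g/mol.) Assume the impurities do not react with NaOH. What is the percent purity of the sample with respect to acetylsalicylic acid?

n(NaOH) added = 0.04150 × 0.2834 = 0.01176 mol
n(HCl) used in back-titration = 0.01956 × 0.2287 = 4.473 × 10^-3 mol
n(NaOH) left over = 4.473 × 10^-3 mol (1:1 ratio)
n(NaOH) consumed by analyte = 0.01176 − 4.473 × 10^-3 = 7.288 × 10^-3 mol
From the 1:2 ratio, n(C9H8O4) = 1/2 × 7.288 × 10^-3 = 3.644 × 10^-3 mol
mass of C9H8O4 = 3.644 × 10^-3 × 180.16 = 0.6565 g
% C9H8O4 = 0.6565 / 0.7618 × 100 = 86.17 %

86.17 %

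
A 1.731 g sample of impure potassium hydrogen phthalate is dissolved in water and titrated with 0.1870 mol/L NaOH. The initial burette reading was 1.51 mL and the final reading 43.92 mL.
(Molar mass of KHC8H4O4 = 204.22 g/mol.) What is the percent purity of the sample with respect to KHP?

93.56 %

KHC8H4O4 + NaOH → KNaC8H4O4 + H2O
n(NaOH) = 0.04241 L × 0.1870 mol/L = 7.931 × 10^-3 mol
n(KHC8H4O4) = 7.931 × 10^-3 mol (1:1 ratio)
mass of KHC8H4O4 = 7.931 × 10^-3 × 204.22 g/mol = 1.620 g
% KHC8H4O4 = 1.620 / 1.731 × 100 = 93.56 %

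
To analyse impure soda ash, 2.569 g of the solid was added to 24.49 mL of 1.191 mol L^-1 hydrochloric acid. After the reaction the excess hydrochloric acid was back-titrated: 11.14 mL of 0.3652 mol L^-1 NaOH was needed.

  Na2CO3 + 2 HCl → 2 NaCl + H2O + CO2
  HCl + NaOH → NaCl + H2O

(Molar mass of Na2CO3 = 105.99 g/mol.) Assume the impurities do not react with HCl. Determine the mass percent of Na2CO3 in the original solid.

n(HCl) added = 0.02449 × 1.191 = 0.02917 mol
n(NaOH) used in back-titration = 0.01114 × 0.3652 = 4.068 × 10^-3 mol
n(HCl) left over = 4.068 × 10^-3 mol (1:1 ratio)
n(HCl) consumed by analyte = 0.02917 − 4.068 × 10^-3 = 0.02510 mol
From the 1:2 ratio, n(Na2CO3) = 1/2 × 0.02510 = 0.01255 mol
mass of Na2CO3 = 0.01255 × 105.99 = 1.330 g
% Na2CO3 = 1.330 / 2.569 × 100 = 51.78 %

51.78 %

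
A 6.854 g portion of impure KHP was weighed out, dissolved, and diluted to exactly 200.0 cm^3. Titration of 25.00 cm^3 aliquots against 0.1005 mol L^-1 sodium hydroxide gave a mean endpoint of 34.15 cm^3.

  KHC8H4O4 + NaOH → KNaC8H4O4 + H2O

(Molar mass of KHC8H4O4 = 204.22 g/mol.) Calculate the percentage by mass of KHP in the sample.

n(NaOH) per titration = 0.03415 × 0.1005 = 3.432 × 10^-3 mol
n(KHC8H4O4) in each aliquot = 3.432 × 10^-3 mol (1:1 ratio)
n(KHC8H4O4) in the whole flask = 3.432 × 10^-3 × 200.0/25.00 = 0.02746 mol
mass of KHC8H4O4 = 0.02746 × 204.22 = 5.607 g
% KHC8H4O4 = 5.607 / 6.854 × 100 = 81.81 %

81.81 %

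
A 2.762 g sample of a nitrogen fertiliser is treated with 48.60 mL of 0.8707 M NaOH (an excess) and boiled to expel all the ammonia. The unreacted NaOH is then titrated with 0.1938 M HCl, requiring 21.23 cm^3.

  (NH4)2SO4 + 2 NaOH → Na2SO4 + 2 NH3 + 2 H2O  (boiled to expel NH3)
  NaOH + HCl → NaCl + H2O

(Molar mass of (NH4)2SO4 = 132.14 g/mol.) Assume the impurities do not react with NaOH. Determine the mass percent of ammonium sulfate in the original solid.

n(NaOH) added = 0.04860 × 0.8707 = 0.04232 mol
n(HCl) used in back-titration = 0.02123 × 0.1938 = 4.114 × 10^-3 mol
n(NaOH) left over = 4.114 × 10^-3 mol (1:1 ratio)
n(NaOH) consumed by analyte = 0.04232 − 4.114 × 10^-3 = 0.03820 mol
From the 1:2 ratio, n((NH4)2SO4) = 1/2 × 0.03820 = 0.01910 mol
mass of (NH4)2SO4 = 0.01910 × 132.14 = 2.524 g
% (NH4)2SO4 = 2.524 / 2.762 × 100 = 91.38 %

91.38 %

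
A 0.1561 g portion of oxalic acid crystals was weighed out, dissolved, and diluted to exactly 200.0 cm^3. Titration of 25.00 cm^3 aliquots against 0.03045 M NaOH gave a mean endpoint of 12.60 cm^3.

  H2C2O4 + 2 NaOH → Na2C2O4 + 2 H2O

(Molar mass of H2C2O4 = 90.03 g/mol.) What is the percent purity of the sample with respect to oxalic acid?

n(NaOH) per titration = 0.01260 × 0.03045 = 3.837 × 10^-4 mol
From the 1:2 ratio, n(H2C2O4) in each aliquot = 1/2 × 3.837 × 10^-4 = 1.918 × 10^-4 mol
n(H2C2O4) in the whole flask = 1.918 × 10^-4 × 200.0/25.00 = 1.535 × 10^-3 mol
mass of H2C2O4 = 1.535 × 10^-3 × 90.03 = 0.1382 g
% H2C2O4 = 0.1382 / 0.1561 × 100 = 88.51 %

88.51 %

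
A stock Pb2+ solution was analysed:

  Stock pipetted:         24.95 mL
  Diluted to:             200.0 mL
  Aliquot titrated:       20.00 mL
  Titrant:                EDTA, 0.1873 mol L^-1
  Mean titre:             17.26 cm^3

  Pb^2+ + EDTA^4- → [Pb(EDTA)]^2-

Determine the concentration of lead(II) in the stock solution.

n(EDTA) = 0.01726 × 0.1873 = 3.233 × 10^-3 mol
n(Pb2+) in the aliquot = 3.233 × 10^-3 mol (1:1 ratio)
[Pb2+]_dilute = 3.233 × 10^-3 / 0.02000 = 0.1616 mol/L
Dilution factor = 200.0 / 24.95 = 8.016
[Pb2+]_stock = 0.1616 × 8.016 = 1.296 mol/L

1.296 mol/L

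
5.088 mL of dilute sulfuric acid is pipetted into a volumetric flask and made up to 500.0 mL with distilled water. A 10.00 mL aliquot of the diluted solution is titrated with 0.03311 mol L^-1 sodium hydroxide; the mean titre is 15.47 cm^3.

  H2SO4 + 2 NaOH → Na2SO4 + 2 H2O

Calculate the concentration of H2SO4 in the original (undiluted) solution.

n(NaOH) = 0.01547 × 0.03311 = 5.122 × 10^-4 mol
From the 1:2 ratio, n(H2SO4) in the aliquot = 1/2 × 5.122 × 10^-4 = 2.561 × 10^-4 mol
[H2SO4]_dilute = 2.561 × 10^-4 / 0.01000 = 0.02561 mol/L
Dilution factor = 500.0 / 5.088 = 98.27
[H2SO4]_stock = 0.02561 × 98.27 = 2.517 mol/L

2.517 mol/L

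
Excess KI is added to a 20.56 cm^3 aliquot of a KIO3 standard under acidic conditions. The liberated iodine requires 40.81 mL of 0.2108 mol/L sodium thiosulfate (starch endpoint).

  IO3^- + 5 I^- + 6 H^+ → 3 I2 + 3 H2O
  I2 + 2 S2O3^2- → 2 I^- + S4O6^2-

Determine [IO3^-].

0.06974 mol/L

n(S2O3^2-) = 0.04081 × 0.2108 = 8.603 × 10^-3 mol
n(I2) = n(S2O3^2-)/2 = 4.301 × 10^-3 mol
From the 1:3 ratio, n(IO3^-) in the aliquot = 1/3 × 4.301 × 10^-3 = 1.434 × 10^-3 mol
[IO3^-] = 1.434 × 10^-3 / 0.02056 = 0.06974 mol/L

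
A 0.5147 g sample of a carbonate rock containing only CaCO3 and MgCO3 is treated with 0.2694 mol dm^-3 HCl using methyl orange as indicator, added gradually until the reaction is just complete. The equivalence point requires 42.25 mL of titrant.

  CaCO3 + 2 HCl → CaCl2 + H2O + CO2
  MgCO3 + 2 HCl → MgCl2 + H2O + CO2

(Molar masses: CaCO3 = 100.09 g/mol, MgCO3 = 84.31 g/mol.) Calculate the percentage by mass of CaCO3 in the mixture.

n(HCl) = 0.04225 × 0.2694 = 0.01138 mol
Let x = n(CaCO3), y = n(MgCO3).
Titrant: 2x + 2y = 0.01138;  mass: 100.09x + 84.31y = 0.5147
Solving, x = 2.211 × 10^-3 mol, y = 3.480 × 10^-3 mol
mass of CaCO3 = 2.211 × 10^-3 × 100.09 = 0.2213 g
% CaCO3 = 0.2213 / 0.5147 × 100 = 42.99 %

42.99 %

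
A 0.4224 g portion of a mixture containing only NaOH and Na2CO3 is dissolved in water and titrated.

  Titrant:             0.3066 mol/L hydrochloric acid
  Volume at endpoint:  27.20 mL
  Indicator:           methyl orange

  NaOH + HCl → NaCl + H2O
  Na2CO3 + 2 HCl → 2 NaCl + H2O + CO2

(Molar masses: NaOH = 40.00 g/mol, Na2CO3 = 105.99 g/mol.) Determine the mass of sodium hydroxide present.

0.06019 g

n(HCl) = 0.02720 × 0.3066 = 8.340 × 10^-3 mol
Let x = n(NaOH), y = n(Na2CO3).
Titrant: 1x + 2y = 8.340 × 10^-3;  mass: 40.00x + 105.99y = 0.4224
Solving, x = 1.505 × 10^-3 mol, y = 3.417 × 10^-3 mol
mass of NaOH = 1.505 × 10^-3 × 40.00 = 0.06019 g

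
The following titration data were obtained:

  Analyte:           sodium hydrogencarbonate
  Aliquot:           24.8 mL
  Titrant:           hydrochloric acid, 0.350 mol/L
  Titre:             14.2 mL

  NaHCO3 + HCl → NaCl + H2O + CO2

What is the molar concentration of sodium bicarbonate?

0.200 mol/L

n(HCl) = 0.0142 L × 0.350 mol/L = 4.97 × 10^-3 mol
n(NaHCO3) = 4.97 × 10^-3 mol (1:1 mole ratio)
[NaHCO3] = 4.97 × 10^-3 mol / 0.0248 L = 0.200 mol/L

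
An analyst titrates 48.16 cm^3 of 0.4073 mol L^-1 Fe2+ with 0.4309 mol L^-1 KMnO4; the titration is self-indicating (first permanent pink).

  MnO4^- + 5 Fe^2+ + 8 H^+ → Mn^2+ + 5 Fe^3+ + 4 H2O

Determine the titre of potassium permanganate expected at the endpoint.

9.104 mL

n(Fe2+) = 0.04816 L × 0.4073 mol/L = 0.01962 mol
From the 1:5 stoichiometry, n(KMnO4) = 1/5 × 0.01962 = 3.923 × 10^-3 mol
V(KMnO4) = 3.923 × 10^-3 mol / 0.4309 mol/L = 0.009104 L = 9.104 mL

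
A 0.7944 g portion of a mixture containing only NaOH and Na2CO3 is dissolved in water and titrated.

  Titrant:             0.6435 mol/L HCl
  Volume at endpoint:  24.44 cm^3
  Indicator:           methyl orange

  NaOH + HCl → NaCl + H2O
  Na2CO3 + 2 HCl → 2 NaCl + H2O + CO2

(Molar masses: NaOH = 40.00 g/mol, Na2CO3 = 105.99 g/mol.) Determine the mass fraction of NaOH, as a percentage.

15.13 %

n(HCl) = 0.02444 × 0.6435 = 0.01573 mol
Let x = n(NaOH), y = n(Na2CO3).
Titrant: 1x + 2y = 0.01573;  mass: 40.00x + 105.99y = 0.7944
Solving, x = 3.006 × 10^-3 mol, y = 6.361 × 10^-3 mol
mass of NaOH = 3.006 × 10^-3 × 40.00 = 0.1202 g
% NaOH = 0.1202 / 0.7944 × 100 = 15.13 %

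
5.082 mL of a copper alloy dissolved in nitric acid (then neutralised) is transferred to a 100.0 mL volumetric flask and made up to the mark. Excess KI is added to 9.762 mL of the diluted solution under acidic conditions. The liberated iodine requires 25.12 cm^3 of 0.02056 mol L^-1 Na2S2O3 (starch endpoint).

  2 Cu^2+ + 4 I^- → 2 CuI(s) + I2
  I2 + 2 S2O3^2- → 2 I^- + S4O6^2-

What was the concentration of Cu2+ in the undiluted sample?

n(S2O3^2-) = 0.02512 × 0.02056 = 5.165 × 10^-4 mol
n(I2) = n(S2O3^2-)/2 = 2.582 × 10^-4 mol
From the 2:1 ratio, n(Cu2+) in the aliquot = 2/1 × 2.582 × 10^-4 = 5.165 × 10^-4 mol
[Cu2+]_dilute = 5.165 × 10^-4 / 0.009762 = 0.05291 mol/L
[Cu2+]_original = 0.05291 × 100.0/5.082 = 1.041 mol/L

1.041 mol/L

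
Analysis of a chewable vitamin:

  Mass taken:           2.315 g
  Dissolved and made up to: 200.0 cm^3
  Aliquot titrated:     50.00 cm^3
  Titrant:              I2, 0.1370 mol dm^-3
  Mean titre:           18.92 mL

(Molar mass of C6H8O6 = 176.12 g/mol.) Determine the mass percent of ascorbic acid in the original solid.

C6H8O6 + I2 → C6H6O6 + 2 HI
n(I2) per titration = 0.01892 × 0.1370 = 2.592 × 10^-3 mol
n(C6H8O6) in each aliquot = 2.592 × 10^-3 mol (1:1 ratio)
n(C6H8O6) in the whole flask = 2.592 × 10^-3 × 200.0/50.00 = 0.01037 mol
mass of C6H8O6 = 0.01037 × 176.12 = 1.826 g
% C6H8O6 = 1.826 / 2.315 × 100 = 78.88 %

78.88 %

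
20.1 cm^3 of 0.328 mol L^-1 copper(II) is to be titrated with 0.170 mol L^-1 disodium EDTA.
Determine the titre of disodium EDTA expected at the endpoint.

Cu^2+ + EDTA^4- → [Cu(EDTA)]^2-
n(Cu2+) = 0.0201 L × 0.328 mol/L = 6.59 × 10^-3 mol
n(EDTA) = 6.59 × 10^-3 mol (1:1 stoichiometry)
V(EDTA) = 6.59 × 10^-3 mol / 0.170 mol/L = 0.0388 L = 38.8 mL

38.8 mL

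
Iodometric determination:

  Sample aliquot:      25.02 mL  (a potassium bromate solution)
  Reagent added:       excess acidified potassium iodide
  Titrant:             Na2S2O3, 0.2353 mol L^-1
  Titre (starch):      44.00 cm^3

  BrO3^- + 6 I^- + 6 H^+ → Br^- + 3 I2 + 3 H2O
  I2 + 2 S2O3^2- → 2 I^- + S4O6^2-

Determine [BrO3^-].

0.06897 mol/L

n(S2O3^2-) = 0.04400 × 0.2353 = 0.01035 mol
n(I2) = n(S2O3^2-)/2 = 5.177 × 10^-3 mol
From the 1:3 ratio, n(BrO3^-) in the aliquot = 1/3 × 5.177 × 10^-3 = 1.726 × 10^-3 mol
[BrO3^-] = 1.726 × 10^-3 / 0.02502 = 0.06897 mol/L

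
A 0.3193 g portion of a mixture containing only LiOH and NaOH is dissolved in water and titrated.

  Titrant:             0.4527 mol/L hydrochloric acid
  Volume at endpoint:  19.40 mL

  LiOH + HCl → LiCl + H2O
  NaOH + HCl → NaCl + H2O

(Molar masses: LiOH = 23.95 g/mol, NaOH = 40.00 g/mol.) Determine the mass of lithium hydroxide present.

0.04774 g

n(HCl) = 0.01940 × 0.4527 = 8.782 × 10^-3 mol
Let x = n(LiOH), y = n(NaOH).
Titrant: 1x + 1y = 8.782 × 10^-3;  mass: 23.95x + 40.00y = 0.3193
Solving, x = 1.993 × 10^-3 mol, y = 6.789 × 10^-3 mol
mass of LiOH = 1.993 × 10^-3 × 23.95 = 0.04774 g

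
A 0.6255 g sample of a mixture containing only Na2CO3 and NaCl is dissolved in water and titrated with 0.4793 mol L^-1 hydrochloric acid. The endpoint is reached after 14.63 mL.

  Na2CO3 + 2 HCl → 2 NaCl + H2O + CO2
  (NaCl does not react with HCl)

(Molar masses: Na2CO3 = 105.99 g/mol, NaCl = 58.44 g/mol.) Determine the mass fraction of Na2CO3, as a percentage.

n(HCl) = 0.01463 × 0.4793 = 7.012 × 10^-3 mol
Let x = n(Na2CO3), y = n(NaCl).
Titrant: 2x = 7.012 × 10^-3;  mass: 105.99x + 58.44y = 0.6255
Solving, x = 3.506 × 10^-3 mol, y = 4.344 × 10^-3 mol
mass of Na2CO3 = 3.506 × 10^-3 × 105.99 = 0.3716 g
% Na2CO3 = 0.3716 / 0.6255 × 100 = 59.41 %

59.41 %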